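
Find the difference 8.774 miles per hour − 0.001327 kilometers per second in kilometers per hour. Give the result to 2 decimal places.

8.774 mph = 14.1204 km/h and 0.001327 km/s = 4.77720 km/h.
14.1204 − 4.77720 ≈ 9.34 km/h.

9.34 km/h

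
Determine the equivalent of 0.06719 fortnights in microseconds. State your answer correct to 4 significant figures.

8.127 × 10^10 μs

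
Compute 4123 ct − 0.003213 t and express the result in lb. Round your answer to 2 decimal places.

-5.27 lb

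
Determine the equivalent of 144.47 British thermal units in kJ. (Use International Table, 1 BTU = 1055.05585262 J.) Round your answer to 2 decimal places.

152.42 kilojoules

1 BTU = 1.05506 kJ.
So 144.47 × 1.05506 ≈ 152.42 kJ.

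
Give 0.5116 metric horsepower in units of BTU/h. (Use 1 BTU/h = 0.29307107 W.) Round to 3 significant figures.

1 metric horsepower = 2509.63 BTU/h.
Then 0.5116 × 2509.63 ≈ 1280 BTU/h.

1280 BTU per hour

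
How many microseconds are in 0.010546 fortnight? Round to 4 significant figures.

1.276 × 10^10 μs

1 fortnight = 1.20960 × 10^12 microseconds.
Thus 0.010546 × 1.20960 × 10^12 ≈ 1.276 × 10^10 μs.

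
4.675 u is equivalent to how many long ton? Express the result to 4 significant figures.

7.640 × 10^-30 long tons

1 u = 1.63431 × 10^-30 long tons.
4.675 × 1.63431 × 10^-30 ≈ 7.640 × 10^-30 long ton.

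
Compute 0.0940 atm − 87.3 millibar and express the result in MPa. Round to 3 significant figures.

0.000795 megapascals

0.0940 atm = 0.00952455 MPa and 87.3 mbar = 0.00873000 MPa.
0.00952455 − 0.00873000 ≈ 0.000795 MPa.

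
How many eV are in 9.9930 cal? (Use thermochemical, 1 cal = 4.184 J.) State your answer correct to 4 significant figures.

2.610e+20 eV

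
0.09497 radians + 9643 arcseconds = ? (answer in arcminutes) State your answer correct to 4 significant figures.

487.2 arcmin

0.09497 rad = 326.483 arcmin and 9643 arcsec = 160.717 arcmin.
326.483 + 160.717 ≈ 487.2 arcmin.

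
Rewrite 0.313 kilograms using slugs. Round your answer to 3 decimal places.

0.021 slugs

1 kilogram = 0.0685218 slug.
Then 0.313 × 0.0685218 ≈ 0.021 slug.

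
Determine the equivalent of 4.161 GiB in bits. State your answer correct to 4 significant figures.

3.574e+10 bit

1 GiB = 8.58993e+9 bit.
Then 4.161 × 8.58993e+9 ≈ 3.574e+10 bit.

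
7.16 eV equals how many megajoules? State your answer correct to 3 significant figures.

1.15e-24 MJ

1 electronvolt = 1.60218e-25 megajoules.
Thus 7.16 × 1.60218e-25 ≈ 1.15e-24 MJ.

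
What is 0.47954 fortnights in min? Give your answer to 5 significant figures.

9667.5 min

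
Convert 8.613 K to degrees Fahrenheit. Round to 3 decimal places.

-444.167 degrees Fahrenheit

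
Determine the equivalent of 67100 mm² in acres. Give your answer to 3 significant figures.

1.66 × 10^-5 acre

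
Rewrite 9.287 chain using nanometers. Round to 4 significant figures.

1.868 × 10^11 nanometers

1 chain = 2.01168 × 10^10 nanometers.
Then 9.287 × 2.01168 × 10^10 ≈ 1.868 × 10^11 nm.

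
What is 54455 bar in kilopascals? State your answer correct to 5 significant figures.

5.4455 × 10^6 kPa

1 bar = 100.000 kPa.
Then 54455 × 100.000 ≈ 5.4455 × 10^6 kPa.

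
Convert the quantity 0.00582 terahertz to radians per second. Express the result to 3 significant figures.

3.66e+10 rad/s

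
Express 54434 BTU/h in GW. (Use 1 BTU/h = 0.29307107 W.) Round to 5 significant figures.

1 BTU per hour = 2.93071e-10 GW.
54434 × 2.93071e-10 ≈ 1.5953e-5 GW.

1.5953e-5 gigawatts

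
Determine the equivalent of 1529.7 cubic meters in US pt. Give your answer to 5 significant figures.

1 cubic meter = 2113.38 US pt.
So 1529.7 × 2113.38 ≈ 3.2328 × 10^6 US pt.

3.2328 × 10^6 US pints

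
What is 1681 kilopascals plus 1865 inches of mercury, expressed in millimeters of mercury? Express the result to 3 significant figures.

60000 mmHg

1681 kPa = 12608.5 mmHg and 1865 inHg = 47371.0 mmHg.
12608.5 + 47371.0 ≈ 60000 mmHg.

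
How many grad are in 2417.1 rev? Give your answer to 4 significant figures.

966800 gradians

1 revolution = 400.000 grad.
Then 2417.1 × 400.000 ≈ 966800 grad.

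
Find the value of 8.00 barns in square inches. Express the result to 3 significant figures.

1.24 × 10^-24 in²

1 barn = 1.55000 × 10^-25 in².
Then 8.00 × 1.55000 × 10^-25 ≈ 1.24 × 10^-24 in².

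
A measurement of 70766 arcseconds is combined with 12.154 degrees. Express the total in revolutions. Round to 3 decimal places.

0.088 rev

70766 arcsec = 0.0546034 rev and 12.154 ° = 0.0337611 rev.
0.0546034 + 0.0337611 ≈ 0.088 rev.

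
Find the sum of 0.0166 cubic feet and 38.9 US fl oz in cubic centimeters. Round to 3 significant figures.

1620 cubic centimeters

0.0166 ft³ = 470.060 cm³ and 38.9 US fl oz = 1150.41 cm³.
470.060 + 1150.41 ≈ 1620 cm³.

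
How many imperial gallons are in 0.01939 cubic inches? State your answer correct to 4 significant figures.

6.989 × 10^-5 imperial gallons

1 cubic inch = 0.00360465 imp gal.
Thus 0.01939 × 0.00360465 ≈ 6.989 × 10^-5 imp gal.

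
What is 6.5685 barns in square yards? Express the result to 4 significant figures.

1 barn = 1.19599 × 10^-28 square yards.
6.5685 × 1.19599 × 10^-28 ≈ 7.856 × 10^-28 yd².

7.856 × 10^-28 yd²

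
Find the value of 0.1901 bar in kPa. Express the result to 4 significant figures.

1 bar = 100.000 kPa.
Thus 0.1901 × 100.000 ≈ 19.01 kPa.

19.01 kilopascals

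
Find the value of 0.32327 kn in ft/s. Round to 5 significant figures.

0.54562 feet per second

1 knot = 1.68781 feet per second.
Then 0.32327 × 1.68781 ≈ 0.54562 ft/s.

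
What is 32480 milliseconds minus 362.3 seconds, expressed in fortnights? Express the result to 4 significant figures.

-0.0002727 fortnight

32480 ms = 2.68519 × 10^-5 fortnight and 362.3 s = 0.000299521 fortnight.
2.68519 × 10^-5 − 0.000299521 ≈ -0.0002727 fortnight.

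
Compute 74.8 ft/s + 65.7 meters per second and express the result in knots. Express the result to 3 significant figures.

172 kn

74.8 ft/s = 44.3178 kn and 65.7 m/s = 127.711 kn.
44.3178 + 127.711 ≈ 172 kn.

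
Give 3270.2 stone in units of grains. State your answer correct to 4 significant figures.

1 stone = 98000.0 grains.
Thus 3270.2 × 98000.0 ≈ 3.205 × 10^8 gr.

3.205 × 10^8 gr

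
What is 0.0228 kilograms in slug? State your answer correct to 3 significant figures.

0.00156 slug

1 kg = 0.0685218 slug.
Thus 0.0228 × 0.0685218 ≈ 0.00156 slug.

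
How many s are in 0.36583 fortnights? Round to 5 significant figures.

442510 s

1 fortnight = 1.20960e+6 seconds.
So 0.36583 × 1.20960e+6 ≈ 442510 s.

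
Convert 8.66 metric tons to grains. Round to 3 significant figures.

1 metric ton = 1.54324 × 10^7 gr.
So 8.66 × 1.54324 × 10^7 ≈ 1.34 × 10^8 gr.

1.34 × 10^8 grains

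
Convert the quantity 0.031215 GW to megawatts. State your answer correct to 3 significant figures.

31.2 megawatts

1 gigawatt = 1000.00 MW.
So 0.031215 × 1000.00 ≈ 31.2 MW.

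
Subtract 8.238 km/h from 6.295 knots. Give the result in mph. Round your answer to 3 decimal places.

2.125 miles per hour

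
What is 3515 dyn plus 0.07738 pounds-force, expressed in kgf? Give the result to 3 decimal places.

0.039 kilograms-force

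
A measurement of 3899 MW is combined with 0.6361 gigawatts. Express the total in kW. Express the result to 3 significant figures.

4.54e+6 kW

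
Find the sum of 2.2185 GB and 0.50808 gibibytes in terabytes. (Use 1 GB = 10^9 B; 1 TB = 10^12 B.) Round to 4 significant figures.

0.002764 TB

2.2185 GB = 0.00221850 TB and 0.50808 GiB = 0.000545547 TB.
0.00221850 + 0.000545547 ≈ 0.002764 TB.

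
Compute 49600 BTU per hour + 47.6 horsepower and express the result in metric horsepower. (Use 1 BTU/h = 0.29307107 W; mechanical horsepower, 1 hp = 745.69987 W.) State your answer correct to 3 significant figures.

68.0 PS

49600 BTU/h = 19.7639 PS and 47.6 hp = 48.2602 PS.
19.7639 + 48.2602 ≈ 68.0 PS.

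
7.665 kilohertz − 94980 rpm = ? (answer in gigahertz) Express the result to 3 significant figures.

7.665 kHz = 7.66500e-6 GHz and 94980 rpm = 1.58300e-6 GHz.
7.66500e-6 − 1.58300e-6 ≈ 6.08e-6 GHz.

6.08e-6 gigahertz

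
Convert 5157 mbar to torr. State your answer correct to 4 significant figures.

3868 torr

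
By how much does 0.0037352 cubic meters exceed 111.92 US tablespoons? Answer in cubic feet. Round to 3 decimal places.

0.073 ft³

0.0037352 m³ = 0.131907 ft³ and 111.92 US tbsp = 0.0584435 ft³.
0.131907 − 0.0584435 ≈ 0.073 ft³.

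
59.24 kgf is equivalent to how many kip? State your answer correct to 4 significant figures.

0.1306 kip

1 kgf = 0.00220462 kips.
59.24 × 0.00220462 ≈ 0.1306 kip.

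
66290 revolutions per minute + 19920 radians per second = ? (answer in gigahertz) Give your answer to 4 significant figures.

66290 rpm = 1.10483 × 10^-6 GHz and 19920 rad/s = 3.17037 × 10^-6 GHz.
1.10483 × 10^-6 + 3.17037 × 10^-6 ≈ 4.275 × 10^-6 GHz.

4.275 × 10^-6 gigahertz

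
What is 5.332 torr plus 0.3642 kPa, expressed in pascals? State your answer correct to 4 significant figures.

5.332 torr = 710.875 Pa and 0.3642 kPa = 364.200 Pa.
710.875 + 364.200 ≈ 1075 Pa.

1075 Pa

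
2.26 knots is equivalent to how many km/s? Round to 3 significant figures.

0.00116 kilometers per second

1 kn = 0.000514444 kilometers per second.
Thus 2.26 × 0.000514444 ≈ 0.00116 km/s.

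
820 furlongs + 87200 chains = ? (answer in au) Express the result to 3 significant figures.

820 furlong = 1.10267 × 10^-6 au and 87200 chain = 1.17260 × 10^-5 au.
1.10267 × 10^-6 + 1.17260 × 10^-5 ≈ 1.28 × 10^-5 au.

1.28 × 10^-5 astronomical units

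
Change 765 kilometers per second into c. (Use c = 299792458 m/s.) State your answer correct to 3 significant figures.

0.00255 c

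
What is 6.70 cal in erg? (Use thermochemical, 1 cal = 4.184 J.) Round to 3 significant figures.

2.80 × 10^8 erg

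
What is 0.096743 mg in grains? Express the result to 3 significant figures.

0.00149 gr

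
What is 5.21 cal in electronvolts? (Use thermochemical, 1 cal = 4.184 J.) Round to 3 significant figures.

1.36 × 10^20 electronvolts

1 cal = 2.61145 × 10^19 electronvolts.
5.21 × 2.61145 × 10^19 ≈ 1.36 × 10^20 eV.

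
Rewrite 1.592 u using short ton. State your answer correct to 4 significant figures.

1 atomic mass unit = 1.83043e-30 short tons.
1.592 × 1.83043e-30 ≈ 2.914e-30 short ton.

2.914e-30 short ton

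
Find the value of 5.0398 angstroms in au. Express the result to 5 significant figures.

3.3689e-21 astronomical units

1 Å = 6.68459e-22 au.
Then 5.0398 × 6.68459e-22 ≈ 3.3689e-21 au.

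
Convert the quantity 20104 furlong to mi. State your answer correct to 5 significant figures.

2513.0 miles

1 furlong = 0.125000 miles.
Then 20104 × 0.125000 ≈ 2513.0 mi.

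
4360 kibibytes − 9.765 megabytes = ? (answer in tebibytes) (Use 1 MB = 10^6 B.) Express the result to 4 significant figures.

4360 KiB = 4.06057 × 10^-6 TiB and 9.765 MB = 8.88122 × 10^-6 TiB.
4.06057 × 10^-6 − 8.88122 × 10^-6 ≈ -4.821 × 10^-6 TiB.

-4.821 × 10^-6 tebibytes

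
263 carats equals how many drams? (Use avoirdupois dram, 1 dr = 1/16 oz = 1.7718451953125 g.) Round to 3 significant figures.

29.7 dr

1 carat = 0.112877 drams.
263 × 0.112877 ≈ 29.7 dr.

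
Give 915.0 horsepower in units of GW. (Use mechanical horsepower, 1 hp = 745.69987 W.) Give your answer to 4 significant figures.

1 hp = 7.45700e-7 gigawatts.
915.0 × 7.45700e-7 ≈ 0.0006823 GW.

0.0006823 gigawatts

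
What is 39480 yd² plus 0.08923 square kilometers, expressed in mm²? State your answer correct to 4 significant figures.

39480 yd² = 3.30103e+10 mm² and 0.08923 km² = 8.92300e+10 mm².
3.30103e+10 + 8.92300e+10 ≈ 1.222e+11 mm².

1.222e+11 mm²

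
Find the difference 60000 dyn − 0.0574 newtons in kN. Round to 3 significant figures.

60000 dyn = 0.000600000 kN and 0.0574 N = 5.74000e-5 kN.
0.000600000 − 5.74000e-5 ≈ 0.000543 kN.

0.000543 kN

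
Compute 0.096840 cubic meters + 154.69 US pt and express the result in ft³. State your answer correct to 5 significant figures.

6.0048 cubic feet

0.096840 m³ = 3.419872 ft³ and 154.69 US pt = 2.584881 ft³.
3.419872 + 2.584881 ≈ 6.0048 ft³.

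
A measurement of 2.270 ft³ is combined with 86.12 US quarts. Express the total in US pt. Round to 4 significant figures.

2.270 ft³ = 135.846 US pt and 86.12 US qt = 172.240 US pt.
135.846 + 172.240 ≈ 308.1 US pt.

308.1 US pt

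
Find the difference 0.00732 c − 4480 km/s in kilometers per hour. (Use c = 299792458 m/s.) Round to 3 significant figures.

-8.23 × 10^6 kilometers per hour

0.00732 c = 7.90013 × 10^6 km/h and 4480 km/s = 1.61280 × 10^7 km/h.
7.90013 × 10^6 − 1.61280 × 10^7 ≈ -8.23 × 10^6 km/h.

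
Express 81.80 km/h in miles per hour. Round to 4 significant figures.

1 kilometer per hour = 0.621371 mph.
So 81.80 × 0.621371 ≈ 50.83 mph.

50.83 miles per hour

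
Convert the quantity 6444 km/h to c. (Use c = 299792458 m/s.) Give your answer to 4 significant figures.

1 kilometer per hour = 9.26567e-10 c.
Then 6444 × 9.26567e-10 ≈ 5.971e-6 c.

5.971e-6 c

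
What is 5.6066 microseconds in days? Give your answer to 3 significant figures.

1 microsecond = 1.15741 × 10^-11 d.
5.6066 × 1.15741 × 10^-11 ≈ 6.49 × 10^-11 d.

6.49 × 10^-11 days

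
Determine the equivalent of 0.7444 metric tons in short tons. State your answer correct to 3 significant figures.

0.821 short ton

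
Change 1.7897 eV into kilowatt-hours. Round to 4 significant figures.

7.965e-26 kWh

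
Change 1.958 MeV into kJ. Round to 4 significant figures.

1 MeV = 1.60218e-16 kilojoules.
1.958 × 1.60218e-16 ≈ 3.137e-16 kJ.

3.137e-16 kilojoules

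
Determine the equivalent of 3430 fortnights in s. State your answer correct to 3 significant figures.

1 fortnight = 1.20960 × 10^6 s.
Then 3430 × 1.20960 × 10^6 ≈ 4.15 × 10^9 s.

4.15 × 10^9 s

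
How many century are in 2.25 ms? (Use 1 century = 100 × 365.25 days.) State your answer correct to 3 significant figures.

1 ms = 3.16881 × 10^-13 centuries.
2.25 × 3.16881 × 10^-13 ≈ 7.13 × 10^-13 century.

7.13 × 10^-13 century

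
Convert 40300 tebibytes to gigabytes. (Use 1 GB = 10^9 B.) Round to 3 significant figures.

4.43 × 10^7 GB

1 tebibyte = 1099.51 GB.
Thus 40300 × 1099.51 ≈ 4.43 × 10^7 GB.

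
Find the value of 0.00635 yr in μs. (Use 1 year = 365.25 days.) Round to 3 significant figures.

2.00e+11 μs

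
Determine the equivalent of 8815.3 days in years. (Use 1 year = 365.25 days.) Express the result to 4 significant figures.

24.13 yr

1 day = 0.00273785 yr.
Then 8815.3 × 0.00273785 ≈ 24.13 yr.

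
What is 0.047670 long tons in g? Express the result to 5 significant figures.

48435 g

1 long ton = 1.01605 × 10^6 g.
Thus 0.047670 × 1.01605 × 10^6 ≈ 48435 g.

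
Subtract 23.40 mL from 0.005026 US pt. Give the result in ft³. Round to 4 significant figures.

0.005026 US pt = 8.39848e-5 ft³ and 23.40 mL = 0.000826363 ft³.
8.39848e-5 − 0.000826363 ≈ -0.0007424 ft³.

-0.0007424 ft³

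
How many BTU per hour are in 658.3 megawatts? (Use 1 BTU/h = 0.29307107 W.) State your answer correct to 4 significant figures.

1 MW = 3.41214 × 10^6 BTU/h.
Then 658.3 × 3.41214 × 10^6 ≈ 2.246 × 10^9 BTU/h.

2.246 × 10^9 BTU/h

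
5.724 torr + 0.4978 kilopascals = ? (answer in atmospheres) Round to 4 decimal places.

0.0124 atmospheres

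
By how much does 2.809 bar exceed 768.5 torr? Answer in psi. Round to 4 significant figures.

25.88 psi

2.809 bar = 40.7411 psi and 768.5 torr = 14.8603 psi.
40.7411 − 14.8603 ≈ 25.88 psi.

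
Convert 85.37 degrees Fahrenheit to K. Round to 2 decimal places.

302.80 kelvins

K = (°F + 459.67) × 5/9.
Applying the formula gives 302.80 K.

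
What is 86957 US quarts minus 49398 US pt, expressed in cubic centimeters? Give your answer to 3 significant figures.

86957 US qt = 8.22920e+7 cm³ and 49398 US pt = 2.33740e+7 cm³.
8.22920e+7 − 2.33740e+7 ≈ 5.89e+7 cm³.

5.89e+7 cubic centimeters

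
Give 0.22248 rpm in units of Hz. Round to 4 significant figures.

0.003708 hertz

1 revolution per minute = 0.0166667 Hz.
Thus 0.22248 × 0.0166667 ≈ 0.003708 Hz.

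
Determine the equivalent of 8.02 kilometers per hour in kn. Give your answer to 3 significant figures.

1 km/h = 0.539957 kn.
Thus 8.02 × 0.539957 ≈ 4.33 kn.

4.33 kn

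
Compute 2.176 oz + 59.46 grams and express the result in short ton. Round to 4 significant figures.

0.0001335 short tons

2.176 oz = 6.80000e-5 short ton and 59.46 g = 6.55434e-5 short ton.
6.80000e-5 + 6.55434e-5 ≈ 0.0001335 short ton.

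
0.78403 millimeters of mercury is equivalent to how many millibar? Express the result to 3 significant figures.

1.05 millibar

1 millimeter of mercury = 1.33322 mbar.
0.78403 × 1.33322 ≈ 1.05 mbar.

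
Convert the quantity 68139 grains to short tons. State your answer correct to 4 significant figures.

0.004867 short tons

1 grain = 7.14286e-8 short tons.
Thus 68139 × 7.14286e-8 ≈ 0.004867 short ton.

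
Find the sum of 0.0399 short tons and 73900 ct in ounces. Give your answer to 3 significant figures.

1800 ounces

0.0399 short ton = 1276.80 oz and 73900 ct = 521.349 oz.
1276.80 + 521.349 ≈ 1800 oz.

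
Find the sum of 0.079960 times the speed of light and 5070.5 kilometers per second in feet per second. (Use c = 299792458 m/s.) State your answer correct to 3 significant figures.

9.53 × 10^7 ft/s

0.079960 c = 7.86463 × 10^7 ft/s and 5070.5 km/s = 1.66355 × 10^7 ft/s.
7.86463 × 10^7 + 1.66355 × 10^7 ≈ 9.53 × 10^7 ft/s.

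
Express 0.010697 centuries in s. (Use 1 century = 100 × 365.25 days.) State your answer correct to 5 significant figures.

3.3757e+7 s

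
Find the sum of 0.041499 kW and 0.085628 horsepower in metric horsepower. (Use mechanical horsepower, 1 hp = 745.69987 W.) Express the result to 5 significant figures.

0.14324 PS

0.041499 kW = 0.0564229 PS and 0.085628 hp = 0.0868156 PS.
0.0564229 + 0.0868156 ≈ 0.14324 PS.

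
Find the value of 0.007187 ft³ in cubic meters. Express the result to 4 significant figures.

0.0002035 m³

1 ft³ = 0.0283168 cubic meters.
0.007187 × 0.0283168 ≈ 0.0002035 m³.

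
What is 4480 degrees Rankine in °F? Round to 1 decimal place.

4020.3 degrees Fahrenheit

°R = °F + 459.67.
Applying the formula gives 4020.3 °F.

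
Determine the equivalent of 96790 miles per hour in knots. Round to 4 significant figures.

1 mile per hour = 0.868976 kn.
Then 96790 × 0.868976 ≈ 84110 kn.

84110 knots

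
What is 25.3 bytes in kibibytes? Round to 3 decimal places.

0.025 kibibytes

1 byte = 0.0009765625 KiB.
Thus 25.3 × 0.0009765625 ≈ 0.025 KiB.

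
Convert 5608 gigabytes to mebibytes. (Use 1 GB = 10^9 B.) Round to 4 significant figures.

1 gigabyte = 953.674 MiB.
Thus 5608 × 953.674 ≈ 5.348e+6 MiB.

5.348e+6 mebibytes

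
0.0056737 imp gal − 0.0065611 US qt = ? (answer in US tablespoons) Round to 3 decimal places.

0.0056737 imp gal = 1.74434 US tbsp and 0.0065611 US qt = 0.419910 US tbsp.
1.74434 − 0.419910 ≈ 1.324 US tbsp.

1.324 US tablespoons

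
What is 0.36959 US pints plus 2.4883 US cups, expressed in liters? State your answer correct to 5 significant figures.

0.76358 L

0.36959 US pt = 0.174881 L and 2.4883 US cup = 0.588703 L.
0.174881 + 0.588703 ≈ 0.76358 L.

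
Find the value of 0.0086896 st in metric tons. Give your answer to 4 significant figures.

5.518e-5 t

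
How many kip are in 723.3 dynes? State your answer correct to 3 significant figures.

1.63 × 10^-6 kip

1 dyn = 2.24809 × 10^-9 kips.
Thus 723.3 × 2.24809 × 10^-9 ≈ 1.63 × 10^-6 kip.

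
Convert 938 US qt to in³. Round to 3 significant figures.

1 US qt = 57.7500 cubic inches.
Then 938 × 57.7500 ≈ 54200 in³.

54200 in³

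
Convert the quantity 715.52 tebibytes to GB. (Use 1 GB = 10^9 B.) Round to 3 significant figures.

1 tebibyte = 1099.51 gigabytes.
So 715.52 × 1099.51 ≈ 787000 GB.

787000 gigabytes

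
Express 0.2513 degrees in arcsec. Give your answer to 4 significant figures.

904.7 arcseconds

1 ° = 3600.00 arcsec.
So 0.2513 × 3600.00 ≈ 904.7 arcsec.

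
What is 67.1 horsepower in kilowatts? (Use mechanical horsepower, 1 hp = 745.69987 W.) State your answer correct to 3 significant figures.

50.0 kW

1 hp = 0.745700 kW.
Thus 67.1 × 0.745700 ≈ 50.0 kW.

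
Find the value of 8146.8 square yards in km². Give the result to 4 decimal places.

0.0068 km²

1 yd² = 8.36127 × 10^-7 km².
So 8146.8 × 8.36127 × 10^-7 ≈ 0.0068 km².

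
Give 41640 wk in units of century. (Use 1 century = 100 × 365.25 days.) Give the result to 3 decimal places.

1 week = 0.000191650 century.
Then 41640 × 0.000191650 ≈ 7.980 century.

7.980 century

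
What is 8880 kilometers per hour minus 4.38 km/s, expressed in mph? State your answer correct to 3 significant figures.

-4280 mph

8880 km/h = 5517.78 mph and 4.38 km/s = 9797.78 mph.
5517.78 − 9797.78 ≈ -4280 mph.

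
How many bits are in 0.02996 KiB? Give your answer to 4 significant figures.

245.4 bit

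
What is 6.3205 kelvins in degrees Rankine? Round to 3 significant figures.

°R = K × 9/5.
Applying the formula gives 11.4 °R.

11.4 degrees Rankine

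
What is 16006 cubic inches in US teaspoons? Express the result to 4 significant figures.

1 cubic inch = 3.32468 US teaspoons.
Thus 16006 × 3.32468 ≈ 53210 US tsp.

53210 US tsp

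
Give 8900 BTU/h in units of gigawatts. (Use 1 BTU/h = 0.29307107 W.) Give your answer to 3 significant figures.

1 BTU/h = 2.93071 × 10^-10 GW.
Then 8900 × 2.93071 × 10^-10 ≈ 2.61 × 10^-6 GW.

2.61 × 10^-6 gigawatts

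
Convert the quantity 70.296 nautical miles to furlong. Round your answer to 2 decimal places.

1 nautical mile = 9.20624 furlong.
So 70.296 × 9.20624 ≈ 647.16 furlong.

647.16 furlong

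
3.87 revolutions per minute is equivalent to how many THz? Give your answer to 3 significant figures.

6.45e-14 terahertz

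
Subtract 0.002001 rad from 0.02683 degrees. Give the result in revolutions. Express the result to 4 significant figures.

0.02683 ° = 7.45278 × 10^-5 rev and 0.002001 rad = 0.000318469 rev.
7.45278 × 10^-5 − 0.000318469 ≈ -0.0002439 rev.

-0.0002439 rev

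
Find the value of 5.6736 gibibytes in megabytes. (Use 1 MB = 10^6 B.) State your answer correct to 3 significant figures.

1 gibibyte = 1073.74 MB.
5.6736 × 1073.74 ≈ 6090 MB.

6090 MB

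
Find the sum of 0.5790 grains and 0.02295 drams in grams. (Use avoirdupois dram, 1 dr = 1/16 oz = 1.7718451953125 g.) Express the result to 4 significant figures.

0.5790 gr = 0.0375186 g and 0.02295 dr = 0.0406638 g.
0.0375186 + 0.0406638 ≈ 0.07818 g.

0.07818 g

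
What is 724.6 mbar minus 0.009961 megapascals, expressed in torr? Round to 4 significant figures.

724.6 mbar = 543.495 torr and 0.009961 MPa = 74.7136 torr.
543.495 − 74.7136 ≈ 468.8 torr.

468.8 torr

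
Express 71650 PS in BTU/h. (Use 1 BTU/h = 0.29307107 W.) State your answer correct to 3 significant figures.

1 metric horsepower = 2509.63 BTU/h.
Thus 71650 × 2509.63 ≈ 1.80e+8 BTU/h.

1.80e+8 BTU per hour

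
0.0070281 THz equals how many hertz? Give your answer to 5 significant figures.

7.0281 × 10^9 hertz

1 THz = 1.00000 × 10^12 Hz.
0.0070281 × 1.00000 × 10^12 ≈ 7.0281 × 10^9 Hz.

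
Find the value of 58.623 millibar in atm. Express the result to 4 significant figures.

1 millibar = 0.000986923 atm.
Thus 58.623 × 0.000986923 ≈ 0.05786 atm.

0.05786 atm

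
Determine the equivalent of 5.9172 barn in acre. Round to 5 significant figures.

1 barn = 2.47105 × 10^-32 acres.
So 5.9172 × 2.47105 × 10^-32 ≈ 1.4622 × 10^-31 acre.

1.4622 × 10^-31 acres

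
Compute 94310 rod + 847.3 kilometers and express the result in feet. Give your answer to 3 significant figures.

4.34 × 10^6 ft

94310 rod = 1556115 ft and 847.3 km = 2779856 ft.
1556115 + 2779856 ≈ 4.34 × 10^6 ft.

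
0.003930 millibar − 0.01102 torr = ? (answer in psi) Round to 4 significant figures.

-0.0001561 psi

0.003930 mbar = 5.69998 × 10^-5 psi and 0.01102 torr = 0.000213091 psi.
5.69998 × 10^-5 − 0.000213091 ≈ -0.0001561 psi.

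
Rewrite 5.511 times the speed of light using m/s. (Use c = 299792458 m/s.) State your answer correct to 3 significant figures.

1.65e+9 meters per second

1 speed of light = 2.99792e+8 meters per second.
5.511 × 2.99792e+8 ≈ 1.65e+9 m/s.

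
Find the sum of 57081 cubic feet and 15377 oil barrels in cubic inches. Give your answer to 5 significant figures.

2.4782e+8 in³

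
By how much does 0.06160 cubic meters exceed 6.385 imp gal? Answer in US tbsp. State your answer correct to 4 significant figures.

0.06160 m³ = 4165.89 US tbsp and 6.385 imp gal = 1963.02 US tbsp.
4165.89 − 1963.02 ≈ 2203 US tbsp.

2203 US tbsp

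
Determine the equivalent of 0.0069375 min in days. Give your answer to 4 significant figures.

1 minute = 0.000694444 d.
Thus 0.0069375 × 0.000694444 ≈ 4.818 × 10^-6 d.

4.818 × 10^-6 d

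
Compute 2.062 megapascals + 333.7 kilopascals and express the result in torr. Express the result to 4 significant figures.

17970 torr

2.062 MPa = 15466.3 torr and 333.7 kPa = 2502.96 torr.
15466.3 + 2502.96 ≈ 17970 torr.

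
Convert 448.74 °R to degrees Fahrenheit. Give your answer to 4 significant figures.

-10.93 degrees Fahrenheit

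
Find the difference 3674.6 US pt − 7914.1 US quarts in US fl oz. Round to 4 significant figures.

3674.6 US pt = 58793.6 US fl oz and 7914.1 US qt = 253251 US fl oz.
58793.6 − 253251 ≈ -194500 US fl oz.

-194500 US fl oz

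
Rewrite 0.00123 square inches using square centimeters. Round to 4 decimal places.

0.0079 cm²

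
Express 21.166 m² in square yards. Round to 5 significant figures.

1 square meter = 1.19599 square yards.
Then 21.166 × 1.19599 ≈ 25.314 yd².

25.314 yd²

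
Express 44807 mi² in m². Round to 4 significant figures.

1.160e+11 square meters

1 square mile = 2.58999e+6 square meters.
Then 44807 × 2.58999e+6 ≈ 1.160e+11 m².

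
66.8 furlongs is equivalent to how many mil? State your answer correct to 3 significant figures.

1 furlong = 7.92000e+6 mils.
Then 66.8 × 7.92000e+6 ≈ 5.29e+8 mil.

5.29e+8 mil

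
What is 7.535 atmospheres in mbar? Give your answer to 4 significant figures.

7635 mbar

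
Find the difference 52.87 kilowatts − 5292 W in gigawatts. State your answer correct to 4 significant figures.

52.87 kW = 5.28700e-5 GW and 5292 W = 5.29200e-6 GW.
5.28700e-5 − 5.29200e-6 ≈ 4.758e-5 GW.

4.758e-5 gigawatts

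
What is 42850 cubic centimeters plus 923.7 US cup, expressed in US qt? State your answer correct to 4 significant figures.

276.2 US qt

42850 cm³ = 45.2791 US qt and 923.7 US cup = 230.925 US qt.
45.2791 + 230.925 ≈ 276.2 US qt.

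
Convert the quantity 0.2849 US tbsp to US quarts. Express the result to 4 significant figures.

1 US tablespoon = 0.0156250 US quarts.
Then 0.2849 × 0.0156250 ≈ 0.004452 US qt.

0.004452 US qt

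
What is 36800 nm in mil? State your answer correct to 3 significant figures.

1.45 mils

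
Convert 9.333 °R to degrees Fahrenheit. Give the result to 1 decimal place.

°R = °F + 459.67.
Applying the formula gives -450.3 °F.

-450.3 °F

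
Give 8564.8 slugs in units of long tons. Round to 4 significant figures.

1 slug = 0.0143634 long tons.
Then 8564.8 × 0.0143634 ≈ 123.0 long ton.

123.0 long tons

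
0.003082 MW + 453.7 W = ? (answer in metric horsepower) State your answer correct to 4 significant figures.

0.003082 MW = 4.19035 PS and 453.7 W = 0.616860 PS.
4.19035 + 0.616860 ≈ 4.807 PS.

4.807 PS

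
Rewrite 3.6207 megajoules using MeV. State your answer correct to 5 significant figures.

2.2599e+19 megaelectronvolts

1 MJ = 6.24151e+18 megaelectronvolts.
3.6207 × 6.24151e+18 ≈ 2.2599e+19 MeV.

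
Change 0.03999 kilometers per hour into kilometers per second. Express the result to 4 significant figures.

1.111e-5 kilometers per second

1 km/h = 0.000277778 km/s.
So 0.03999 × 0.000277778 ≈ 1.111e-5 km/s.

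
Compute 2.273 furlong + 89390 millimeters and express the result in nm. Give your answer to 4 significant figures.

5.466 × 10^11 nanometers

2.273 furlong = 4.57255 × 10^11 nm and 89390 mm = 8.93900 × 10^10 nm.
4.57255 × 10^11 + 8.93900 × 10^10 ≈ 5.466 × 10^11 nm.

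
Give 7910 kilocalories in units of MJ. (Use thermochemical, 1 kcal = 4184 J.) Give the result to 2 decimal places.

33.10 MJ

1 kcal = 0.00418400 MJ.
7910 × 0.00418400 ≈ 33.10 MJ.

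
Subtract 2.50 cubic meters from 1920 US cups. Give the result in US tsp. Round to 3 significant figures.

-415000 US tsp

1920 US cup = 92160.0 US tsp and 2.50 m³ = 507210 US tsp.
92160.0 − 507210 ≈ -415000 US tsp.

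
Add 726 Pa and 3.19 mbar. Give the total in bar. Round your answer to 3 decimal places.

726 Pa = 0.00726000 bar and 3.19 mbar = 0.00319000 bar.
0.00726000 + 0.00319000 ≈ 0.010 bar.

0.010 bar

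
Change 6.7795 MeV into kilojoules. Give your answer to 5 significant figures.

1.0862e-15 kilojoules

1 MeV = 1.60218e-16 kJ.
Then 6.7795 × 1.60218e-16 ≈ 1.0862e-15 kJ.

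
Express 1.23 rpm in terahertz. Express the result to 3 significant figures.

2.05e-14 terahertz

1 rpm = 1.66667e-14 THz.
Then 1.23 × 1.66667e-14 ≈ 2.05e-14 THz.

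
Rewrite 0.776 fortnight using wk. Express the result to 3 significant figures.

1.55 wk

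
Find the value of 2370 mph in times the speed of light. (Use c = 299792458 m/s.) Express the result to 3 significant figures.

1 mph = 1.49116e-9 c.
2370 × 1.49116e-9 ≈ 3.53e-6 c.

3.53e-6 c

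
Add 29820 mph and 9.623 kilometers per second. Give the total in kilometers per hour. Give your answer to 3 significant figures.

29820 mph = 47990.6 km/h and 9.623 km/s = 34642.8 km/h.
47990.6 + 34642.8 ≈ 82600 km/h.

82600 kilometers per hour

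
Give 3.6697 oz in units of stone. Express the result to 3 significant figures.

0.0164 st

1 oz = 0.00446429 st.
Thus 3.6697 × 0.00446429 ≈ 0.0164 st.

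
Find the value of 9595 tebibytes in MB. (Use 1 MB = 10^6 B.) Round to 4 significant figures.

1.055e+10 megabytes

1 TiB = 1.09951e+6 MB.
9595 × 1.09951e+6 ≈ 1.055e+10 MB.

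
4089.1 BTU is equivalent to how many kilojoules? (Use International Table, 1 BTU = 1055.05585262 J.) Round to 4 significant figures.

4314 kJ

1 BTU = 1.05506 kJ.
Then 4089.1 × 1.05506 ≈ 4314 kJ.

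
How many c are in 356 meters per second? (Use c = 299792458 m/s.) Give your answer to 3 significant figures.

1 m/s = 3.33564 × 10^-9 times the speed of light.
Then 356 × 3.33564 × 10^-9 ≈ 1.19 × 10^-6 c.

1.19 × 10^-6 c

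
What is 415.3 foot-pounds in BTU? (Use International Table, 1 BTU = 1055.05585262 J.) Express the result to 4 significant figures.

0.5337 BTU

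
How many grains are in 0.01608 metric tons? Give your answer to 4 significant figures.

248200 gr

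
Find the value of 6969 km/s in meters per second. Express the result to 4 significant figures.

1 km/s = 1000.00 meters per second.
So 6969 × 1000.00 ≈ 6.969 × 10^6 m/s.

6.969 × 10^6 m/s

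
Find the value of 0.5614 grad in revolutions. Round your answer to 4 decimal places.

1 grad = 0.00250000 rev.
Then 0.5614 × 0.00250000 ≈ 0.0014 rev.

0.0014 revolutions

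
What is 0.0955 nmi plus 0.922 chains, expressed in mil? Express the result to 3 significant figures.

7.69e+6 mil

0.0955 nmi = 6.96323e+6 mil and 0.922 chain = 730224 mil.
6.96323e+6 + 730224 ≈ 7.69e+6 mil.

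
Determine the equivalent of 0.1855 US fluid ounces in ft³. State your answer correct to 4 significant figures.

1 US fluid ounce = 0.00104438 ft³.
Thus 0.1855 × 0.00104438 ≈ 0.0001937 ft³.

0.0001937 ft³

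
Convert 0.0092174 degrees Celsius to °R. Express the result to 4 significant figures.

491.7 °R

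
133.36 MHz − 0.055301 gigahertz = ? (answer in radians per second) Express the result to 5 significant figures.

133.36 MHz = 8.37926 × 10^8 rad/s and 0.055301 GHz = 3.47466 × 10^8 rad/s.
8.37926 × 10^8 − 3.47466 × 10^8 ≈ 4.9046 × 10^8 rad/s.

4.9046 × 10^8 radians per second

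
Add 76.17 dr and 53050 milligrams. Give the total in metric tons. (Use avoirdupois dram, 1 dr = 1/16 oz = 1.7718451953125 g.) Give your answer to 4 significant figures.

0.0001880 t

76.17 dr = 0.000134961 t and 53050 mg = 5.30500 × 10^-5 t.
0.000134961 + 5.30500 × 10^-5 ≈ 0.0001880 t.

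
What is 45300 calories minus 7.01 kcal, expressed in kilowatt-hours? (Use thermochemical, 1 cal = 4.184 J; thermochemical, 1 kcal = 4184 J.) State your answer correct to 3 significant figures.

0.0445 kilowatt-hours

45300 cal = 0.0526487 kWh and 7.01 kcal = 0.00814718 kWh.
0.0526487 − 0.00814718 ≈ 0.0445 kWh.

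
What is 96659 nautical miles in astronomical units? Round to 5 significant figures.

0.0011966 astronomical units

1 nmi = 1.23799 × 10^-8 au.
So 96659 × 1.23799 × 10^-8 ≈ 0.0011966 au.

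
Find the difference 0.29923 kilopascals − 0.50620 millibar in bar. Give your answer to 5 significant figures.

0.0024861 bar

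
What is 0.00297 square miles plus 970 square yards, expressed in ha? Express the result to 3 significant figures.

0.850 ha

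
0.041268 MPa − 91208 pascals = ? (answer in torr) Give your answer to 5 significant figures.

0.041268 MPa = 309.535 torr and 91208 Pa = 684.116 torr.
309.535 − 684.116 ≈ -374.58 torr.

-374.58 torr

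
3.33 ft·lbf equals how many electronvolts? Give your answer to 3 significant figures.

2.82e+19 eV

1 ft·lbf = 8.46235e+18 electronvolts.
So 3.33 × 8.46235e+18 ≈ 2.82e+19 eV.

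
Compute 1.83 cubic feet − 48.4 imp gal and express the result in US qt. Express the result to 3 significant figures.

-178 US quarts

1.83 ft³ = 54.7574 US qt and 48.4 imp gal = 232.504 US qt.
54.7574 − 232.504 ≈ -178 US qt.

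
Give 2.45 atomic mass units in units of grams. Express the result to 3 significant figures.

1 u = 1.66054e-24 grams.
Then 2.45 × 1.66054e-24 ≈ 4.07e-24 g.

4.07e-24 grams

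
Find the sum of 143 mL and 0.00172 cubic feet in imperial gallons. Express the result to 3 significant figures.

0.0422 imp gal

143 mL = 0.0314556 imp gal and 0.00172 ft³ = 0.0107136 imp gal.
0.0314556 + 0.0107136 ≈ 0.0422 imp gal.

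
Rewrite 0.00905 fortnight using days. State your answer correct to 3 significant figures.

0.127 d

1 fortnight = 14.0000 d.
Then 0.00905 × 14.0000 ≈ 0.127 d.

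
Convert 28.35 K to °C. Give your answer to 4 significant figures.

K = °C + 273.15.
Applying the formula gives -244.8 °C.

-244.8 °C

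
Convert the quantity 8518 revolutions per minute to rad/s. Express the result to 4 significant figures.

1 revolution per minute = 0.104720 radians per second.
8518 × 0.104720 ≈ 892.0 rad/s.

892.0 radians per second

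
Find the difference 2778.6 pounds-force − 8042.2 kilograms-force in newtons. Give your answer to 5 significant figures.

2778.6 lbf = 12359.8 N and 8042.2 kgf = 78867.0 N.
12359.8 − 78867.0 ≈ -66507 N.

-66507 N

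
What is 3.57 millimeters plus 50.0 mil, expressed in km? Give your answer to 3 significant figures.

3.57 mm = 3.57000 × 10^-6 km and 50.0 mil = 1.27000 × 10^-6 km.
3.57000 × 10^-6 + 1.27000 × 10^-6 ≈ 4.84 × 10^-6 km.

4.84 × 10^-6 km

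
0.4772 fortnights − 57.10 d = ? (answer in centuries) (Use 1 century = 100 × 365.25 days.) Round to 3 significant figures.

0.4772 fortnight = 0.000182910 century and 57.10 d = 0.00156331 century.
0.000182910 − 0.00156331 ≈ -0.00138 century.

-0.00138 century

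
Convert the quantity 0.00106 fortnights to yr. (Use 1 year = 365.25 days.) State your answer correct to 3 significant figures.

1 fortnight = 0.0383299 yr.
Thus 0.00106 × 0.0383299 ≈ 4.06 × 10^-5 yr.

4.06 × 10^-5 years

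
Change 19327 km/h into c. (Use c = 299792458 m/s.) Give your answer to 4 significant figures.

1 km/h = 9.26567 × 10^-10 times the speed of light.
19327 × 9.26567 × 10^-10 ≈ 1.791 × 10^-5 c.

1.791 × 10^-5 times the speed of light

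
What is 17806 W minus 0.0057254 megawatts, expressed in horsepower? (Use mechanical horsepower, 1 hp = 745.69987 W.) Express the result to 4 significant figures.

17806 W = 23.8782 hp and 0.0057254 MW = 7.67789 hp.
23.8782 − 7.67789 ≈ 16.20 hp.

16.20 horsepower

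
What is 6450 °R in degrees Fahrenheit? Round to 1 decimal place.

°R = °F + 459.67.
Applying the formula gives 5990.3 °F.

5990.3 °F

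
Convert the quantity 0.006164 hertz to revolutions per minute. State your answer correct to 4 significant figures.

1 Hz = 60.0000 revolutions per minute.
Then 0.006164 × 60.0000 ≈ 0.3698 rpm.

0.3698 rpm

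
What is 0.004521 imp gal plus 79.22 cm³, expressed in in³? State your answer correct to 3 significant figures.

6.09 cubic inches

0.004521 imp gal = 1.25421 in³ and 79.22 cm³ = 4.83430 in³.
1.25421 + 4.83430 ≈ 6.09 in³.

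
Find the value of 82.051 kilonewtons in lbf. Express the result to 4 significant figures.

1 kN = 224.809 pounds-force.
82.051 × 224.809 ≈ 18450 lbf.

18450 lbf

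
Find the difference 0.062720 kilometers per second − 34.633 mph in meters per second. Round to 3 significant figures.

47.2 meters per second

0.062720 km/s = 62.7200 m/s and 34.633 mph = 15.4823 m/s.
62.7200 − 15.4823 ≈ 47.2 m/s.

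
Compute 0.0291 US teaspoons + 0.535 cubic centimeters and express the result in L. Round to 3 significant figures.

0.000678 L

0.0291 US tsp = 0.000143432 L and 0.535 cm³ = 0.000535000 L.
0.000143432 + 0.000535000 ≈ 0.000678 L.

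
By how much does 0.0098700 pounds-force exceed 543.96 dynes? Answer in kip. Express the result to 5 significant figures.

0.0098700 lbf = 9.87000 × 10^-6 kip and 543.96 dyn = 1.22287 × 10^-6 kip.
9.87000 × 10^-6 − 1.22287 × 10^-6 ≈ 8.6471 × 10^-6 kip.

8.6471 × 10^-6 kip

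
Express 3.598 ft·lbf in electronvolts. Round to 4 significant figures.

3.045 × 10^19 electronvolts

1 foot-pound = 8.46235 × 10^18 electronvolts.
Then 3.598 × 8.46235 × 10^18 ≈ 3.045 × 10^19 eV.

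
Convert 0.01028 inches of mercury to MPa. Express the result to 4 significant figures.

1 inch of mercury = 0.00338639 megapascals.
Then 0.01028 × 0.00338639 ≈ 3.481e-5 MPa.

3.481e-5 MPa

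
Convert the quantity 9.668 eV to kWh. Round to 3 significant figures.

4.30 × 10^-25 kWh

1 electronvolt = 4.45049 × 10^-26 kilowatt-hours.
So 9.668 × 4.45049 × 10^-26 ≈ 4.30 × 10^-25 kWh.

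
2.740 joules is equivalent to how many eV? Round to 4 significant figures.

1 J = 6.24151e+18 electronvolts.
2.740 × 6.24151e+18 ≈ 1.710e+19 eV.

1.710e+19 eV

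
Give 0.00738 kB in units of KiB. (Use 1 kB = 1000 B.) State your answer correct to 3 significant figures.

1 kB = 0.9765625 kibibytes.
0.00738 × 0.9765625 ≈ 0.00721 KiB.

0.00721 KiB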